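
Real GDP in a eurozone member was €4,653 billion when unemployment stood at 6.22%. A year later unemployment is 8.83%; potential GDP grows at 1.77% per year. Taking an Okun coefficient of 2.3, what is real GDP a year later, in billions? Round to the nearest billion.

€4,456 billion

Δu = 8.83 - 6.22 = 2.61 points.
Okun's law (growth form): g_Y = g_Y* - β × Δu = 1.77 - 2.3 × (2.61) = 1.77 - 6.003 = -4.233%.
Real GDP in the next year = 4653 × (1 - 4.233/100) = 4653 × 0.95767 ≈ 4456 billion.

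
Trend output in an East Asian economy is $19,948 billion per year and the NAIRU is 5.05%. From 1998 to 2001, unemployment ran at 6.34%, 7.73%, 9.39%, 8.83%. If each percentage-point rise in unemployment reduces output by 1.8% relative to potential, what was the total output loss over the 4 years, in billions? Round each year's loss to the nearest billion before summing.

Year 1998: gap = -1.8 × (6.34 - 5.05) = -2.322%, loss ≈ 19948 × 2.322/100 ≈ 463.
Year 1999: gap = -1.8 × (7.73 - 5.05) = -4.824%, loss ≈ 19948 × 4.824/100 ≈ 962.
Year 2000: gap = -1.8 × (9.39 - 5.05) = -7.812%, loss ≈ 19948 × 7.812/100 ≈ 1558.
Year 2001: gap = -1.8 × (8.83 - 5.05) = -6.804%, loss ≈ 19948 × 6.804/100 ≈ 1357.
Total lost output = 463 + 962 + 1558 + 1357 = 4340 billion.

$4,340 billion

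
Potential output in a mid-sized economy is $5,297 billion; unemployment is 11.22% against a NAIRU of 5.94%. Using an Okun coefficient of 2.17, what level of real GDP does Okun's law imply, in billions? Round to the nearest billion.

$4,690 billion

Unemployment gap = 11.22 - 5.94 = 5.28 points, so the output gap is -2.17 × 5.28 = -11.4576%.
Actual GDP = 5297 × (1 - 11.4576/100) = 5297 × 0.885424 ≈ 4690 billion.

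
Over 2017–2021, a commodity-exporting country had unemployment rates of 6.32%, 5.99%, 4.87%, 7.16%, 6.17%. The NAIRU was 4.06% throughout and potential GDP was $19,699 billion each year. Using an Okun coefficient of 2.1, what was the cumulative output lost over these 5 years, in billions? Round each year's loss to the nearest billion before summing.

$4,223 billion

Year 2017: gap = -2.1 × (6.32 - 4.06) = -4.746%, loss ≈ 19699 × 4.746/100 ≈ 935.
Year 2018: gap = -2.1 × (5.99 - 4.06) = -4.053%, loss ≈ 19699 × 4.053/100 ≈ 798.
Year 2019: gap = -2.1 × (4.87 - 4.06) = -1.701%, loss ≈ 19699 × 1.701/100 ≈ 335.
Year 2020: gap = -2.1 × (7.16 - 4.06) = -6.51%, loss ≈ 19699 × 6.51/100 ≈ 1282.
Year 2021: gap = -2.1 × (6.17 - 4.06) = -4.431%, loss ≈ 19699 × 4.431/100 ≈ 873.
Total lost output = 935 + 798 + 335 + 1282 + 873 = 4223 billion.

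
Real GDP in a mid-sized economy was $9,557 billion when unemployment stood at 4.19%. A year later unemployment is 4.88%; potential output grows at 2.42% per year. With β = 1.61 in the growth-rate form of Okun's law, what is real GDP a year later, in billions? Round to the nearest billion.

Δu = 4.88 - 4.19 = 0.69 points.
Okun's law (growth form): g_Y = g_Y* - β × Δu = 2.42 - 1.61 × (0.69) = 2.42 - 1.1109 = 1.3091%.
Real GDP in the next year = 9557 × (1 + 1.3091/100) = 9557 × 1.013091 ≈ 9682 billion.

$9,682 billion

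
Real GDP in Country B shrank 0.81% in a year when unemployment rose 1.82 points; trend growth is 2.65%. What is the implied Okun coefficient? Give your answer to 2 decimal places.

Growth form: g_Y = g_Y* - β × Δu, so β = (g_Y* - g_Y)/Δu.
β = (2.65 + 0.81)/1.82 = 3.46/1.82 = 1.90.

β ≈ 1.90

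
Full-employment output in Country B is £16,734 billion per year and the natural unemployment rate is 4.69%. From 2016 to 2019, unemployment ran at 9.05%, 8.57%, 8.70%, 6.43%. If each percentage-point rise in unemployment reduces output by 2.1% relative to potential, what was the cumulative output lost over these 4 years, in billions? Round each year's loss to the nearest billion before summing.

Year 2016: gap = -2.1 × (9.05 - 4.69) = -9.156%, loss ≈ 16734 × 9.156/100 ≈ 1532.
Year 2017: gap = -2.1 × (8.57 - 4.69) = -8.148%, loss ≈ 16734 × 8.148/100 ≈ 1363.
Year 2018: gap = -2.1 × (8.7 - 4.69) = -8.421%, loss ≈ 16734 × 8.421/100 ≈ 1409.
Year 2019: gap = -2.1 × (6.43 - 4.69) = -3.654%, loss ≈ 16734 × 3.654/100 ≈ 611.
Total lost output = 1532 + 1363 + 1409 + 611 = 4915 billion.

£4,915 billion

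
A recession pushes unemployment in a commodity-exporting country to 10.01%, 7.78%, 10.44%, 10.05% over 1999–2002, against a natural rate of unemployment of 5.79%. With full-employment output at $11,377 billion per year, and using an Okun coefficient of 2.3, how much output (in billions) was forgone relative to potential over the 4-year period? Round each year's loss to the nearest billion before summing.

$3,957 billion

Year 1999: gap = -2.3 × (10.01 - 5.79) = -9.706%, loss ≈ 11377 × 9.706/100 ≈ 1104.
Year 2000: gap = -2.3 × (7.78 - 5.79) = -4.577%, loss ≈ 11377 × 4.577/100 ≈ 521.
Year 2001: gap = -2.3 × (10.44 - 5.79) = -10.695%, loss ≈ 11377 × 10.695/100 ≈ 1217.
Year 2002: gap = -2.3 × (10.05 - 5.79) = -9.798%, loss ≈ 11377 × 9.798/100 ≈ 1115.
Total lost output = 1104 + 521 + 1217 + 1115 = 3957 billion.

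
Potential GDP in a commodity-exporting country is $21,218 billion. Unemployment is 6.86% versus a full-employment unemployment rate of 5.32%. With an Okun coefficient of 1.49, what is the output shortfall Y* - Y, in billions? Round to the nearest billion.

$487 billion

Output gap = -1.49 × (6.86 - 5.32) = -1.49 × 1.54 = -2.2946%.
Actual GDP ≈ 21218 × 0.977054 ≈ 20731 billion, so the shortfall is 21218 - 20731 = 487 billion.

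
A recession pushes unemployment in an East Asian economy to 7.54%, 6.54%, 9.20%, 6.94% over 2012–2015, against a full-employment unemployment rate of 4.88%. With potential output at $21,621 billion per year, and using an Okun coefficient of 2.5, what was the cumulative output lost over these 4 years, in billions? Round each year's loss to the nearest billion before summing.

Year 2012: gap = -2.5 × (7.54 - 4.88) = -6.65%, loss ≈ 21621 × 6.65/100 ≈ 1438.
Year 2013: gap = -2.5 × (6.54 - 4.88) = -4.15%, loss ≈ 21621 × 4.15/100 ≈ 897.
Year 2014: gap = -2.5 × (9.2 - 4.88) = -10.8%, loss ≈ 21621 × 10.8/100 ≈ 2335.
Year 2015: gap = -2.5 × (6.94 - 4.88) = -5.15%, loss ≈ 21621 × 5.15/100 ≈ 1113.
Total lost output = 1438 + 897 + 2335 + 1113 = 5783 billion.

$5,783 billion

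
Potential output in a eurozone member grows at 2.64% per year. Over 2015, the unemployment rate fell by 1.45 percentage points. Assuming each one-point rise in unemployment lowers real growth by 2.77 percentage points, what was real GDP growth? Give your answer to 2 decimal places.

6.66%

Growth-rate Okun's law: g_Y = g_Y* - β × Δu.
g_Y = 2.64 - 2.77 × (-1.45) = 2.64 + 4.0165 = 6.6565%, i.e. 6.66% to 2 d.p.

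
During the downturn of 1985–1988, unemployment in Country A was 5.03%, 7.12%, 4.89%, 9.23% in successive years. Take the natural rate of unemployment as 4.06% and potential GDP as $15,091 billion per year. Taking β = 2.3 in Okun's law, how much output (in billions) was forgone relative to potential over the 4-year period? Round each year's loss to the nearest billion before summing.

Year 1985: gap = -2.3 × (5.03 - 4.06) = -2.231%, loss ≈ 15091 × 2.231/100 ≈ 337.
Year 1986: gap = -2.3 × (7.12 - 4.06) = -7.038%, loss ≈ 15091 × 7.038/100 ≈ 1062.
Year 1987: gap = -2.3 × (4.89 - 4.06) = -1.909%, loss ≈ 15091 × 1.909/100 ≈ 288.
Year 1988: gap = -2.3 × (9.23 - 4.06) = -11.891%, loss ≈ 15091 × 11.891/100 ≈ 1794.
Total lost output = 337 + 1062 + 288 + 1794 = 3481 billion.

$3,481 billion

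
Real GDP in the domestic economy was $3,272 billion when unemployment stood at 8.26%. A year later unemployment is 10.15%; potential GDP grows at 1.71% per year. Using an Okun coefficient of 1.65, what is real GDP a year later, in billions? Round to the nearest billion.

$3,226 billion

Δu = 10.15 - 8.26 = 1.89 points.
Okun's law (growth form): g_Y = g_Y* - β × Δu = 1.71 - 1.65 × (1.89) = 1.71 - 3.1185 = -1.4085%.
Real GDP in the next year = 3272 × (1 - 1.4085/100) = 3272 × 0.985915 ≈ 3226 billion.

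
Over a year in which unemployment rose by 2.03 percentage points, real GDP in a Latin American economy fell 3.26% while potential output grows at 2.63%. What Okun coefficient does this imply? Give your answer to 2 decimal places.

Growth form: g_Y = g_Y* - β × Δu, so β = (g_Y* - g_Y)/Δu.
β = (2.63 + 3.26)/2.03 = 5.89/2.03 = 2.90.

β ≈ 2.90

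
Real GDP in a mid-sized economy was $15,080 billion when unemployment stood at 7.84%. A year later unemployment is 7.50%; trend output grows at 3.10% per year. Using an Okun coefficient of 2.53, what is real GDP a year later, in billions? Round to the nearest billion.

Δu = 7.5 - 7.84 = -0.34 points.
Okun's law (growth form): g_Y = g_Y* - β × Δu = 3.10 - 2.53 × (-0.34) = 3.1 + 0.8602 = 3.9602%.
Real GDP in the next year = 15080 × (1 + 3.9602/100) = 15080 × 1.039602 ≈ 15677 billion.

$15,677 billion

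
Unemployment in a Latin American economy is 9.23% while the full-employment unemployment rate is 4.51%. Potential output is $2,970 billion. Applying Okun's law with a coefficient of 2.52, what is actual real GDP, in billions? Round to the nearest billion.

$2,617 billion

Unemployment gap = 9.23 - 4.51 = 4.72 points, so the output gap is -2.52 × 4.72 = -11.8944%.
Actual GDP = 2970 × (1 - 11.8944/100) = 2970 × 0.881056 ≈ 2617 billion.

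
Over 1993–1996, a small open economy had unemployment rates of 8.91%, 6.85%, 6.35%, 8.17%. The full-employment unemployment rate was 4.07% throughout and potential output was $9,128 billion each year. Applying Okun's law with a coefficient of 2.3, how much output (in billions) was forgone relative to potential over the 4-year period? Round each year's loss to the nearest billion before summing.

$2,940 billion

Year 1993: gap = -2.3 × (8.91 - 4.07) = -11.132%, loss ≈ 9128 × 11.132/100 ≈ 1016.
Year 1994: gap = -2.3 × (6.85 - 4.07) = -6.394%, loss ≈ 9128 × 6.394/100 ≈ 584.
Year 1995: gap = -2.3 × (6.35 - 4.07) = -5.244%, loss ≈ 9128 × 5.244/100 ≈ 479.
Year 1996: gap = -2.3 × (8.17 - 4.07) = -9.43%, loss ≈ 9128 × 9.43/100 ≈ 861.
Total lost output = 1016 + 584 + 479 + 861 = 2940 billion.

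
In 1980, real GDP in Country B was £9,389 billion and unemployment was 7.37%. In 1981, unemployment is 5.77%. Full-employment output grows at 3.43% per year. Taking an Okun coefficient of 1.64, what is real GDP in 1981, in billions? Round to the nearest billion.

£9,957 billion

Δu = 5.77 - 7.37 = -1.6 points.
Okun's law (growth form): g_Y = g_Y* - β × Δu = 3.43 - 1.64 × (-1.60) = 3.43 + 2.624 = 6.054%.
Real GDP in the next year = 9389 × (1 + 6.054/100) = 9389 × 1.06054 ≈ 9957 billion.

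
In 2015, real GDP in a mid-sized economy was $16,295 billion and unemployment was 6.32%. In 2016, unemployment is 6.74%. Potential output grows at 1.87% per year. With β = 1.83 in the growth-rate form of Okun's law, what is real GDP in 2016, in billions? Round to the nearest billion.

$16,474 billion

Δu = 6.74 - 6.32 = 0.42 points.
Okun's law (growth form): g_Y = g_Y* - β × Δu = 1.87 - 1.83 × (0.42) = 1.87 - 0.7686 = 1.1014%.
Real GDP in the next year = 16295 × (1 + 1.1014/100) = 16295 × 1.011014 ≈ 16474 billion.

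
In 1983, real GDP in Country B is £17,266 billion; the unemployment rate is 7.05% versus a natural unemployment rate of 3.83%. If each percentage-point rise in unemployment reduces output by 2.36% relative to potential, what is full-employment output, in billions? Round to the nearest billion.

£18,686 billion

Unemployment gap = 7.05 - 3.83 = 3.22 points, so output gap = -2.36 × 3.22 = -7.5992%.
Since Y = Y* × (1 + gap/100), Y* = 17266/0.924008 ≈ 18686 billion.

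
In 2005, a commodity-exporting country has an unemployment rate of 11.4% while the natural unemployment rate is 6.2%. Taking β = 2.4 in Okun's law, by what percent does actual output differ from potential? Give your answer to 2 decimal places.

The unemployment gap is 11.4 - 6.2 = 5.2 percentage points.
Okun's law gives an output gap of -2.4 × 5.2 = -12.48%, i.e. 12.48% below potential.

-12.48%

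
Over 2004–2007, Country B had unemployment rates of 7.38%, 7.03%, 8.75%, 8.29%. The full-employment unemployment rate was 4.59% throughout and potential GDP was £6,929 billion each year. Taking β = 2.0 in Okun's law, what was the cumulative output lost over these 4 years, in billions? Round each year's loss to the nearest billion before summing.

£1,814 billion

Year 2004: gap = -2.0 × (7.38 - 4.59) = -5.58%, loss ≈ 6929 × 5.58/100 ≈ 387.
Year 2005: gap = -2.0 × (7.03 - 4.59) = -4.88%, loss ≈ 6929 × 4.88/100 ≈ 338.
Year 2006: gap = -2.0 × (8.75 - 4.59) = -8.32%, loss ≈ 6929 × 8.32/100 ≈ 576.
Year 2007: gap = -2.0 × (8.29 - 4.59) = -7.4%, loss ≈ 6929 × 7.4/100 ≈ 513.
Total lost output = 387 + 338 + 576 + 513 = 1814 billion.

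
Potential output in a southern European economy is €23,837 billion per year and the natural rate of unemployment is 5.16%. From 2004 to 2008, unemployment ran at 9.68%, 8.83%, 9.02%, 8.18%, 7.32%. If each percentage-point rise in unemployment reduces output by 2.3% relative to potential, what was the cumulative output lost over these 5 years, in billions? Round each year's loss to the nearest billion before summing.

€9,446 billion

Year 2004: gap = -2.3 × (9.68 - 5.16) = -10.396%, loss ≈ 23837 × 10.396/100 ≈ 2478.
Year 2005: gap = -2.3 × (8.83 - 5.16) = -8.441%, loss ≈ 23837 × 8.441/100 ≈ 2012.
Year 2006: gap = -2.3 × (9.02 - 5.16) = -8.878%, loss ≈ 23837 × 8.878/100 ≈ 2116.
Year 2007: gap = -2.3 × (8.18 - 5.16) = -6.946%, loss ≈ 23837 × 6.946/100 ≈ 1656.
Year 2008: gap = -2.3 × (7.32 - 5.16) = -4.968%, loss ≈ 23837 × 4.968/100 ≈ 1184.
Total lost output = 2478 + 2012 + 2116 + 1656 + 1184 = 9446 billion.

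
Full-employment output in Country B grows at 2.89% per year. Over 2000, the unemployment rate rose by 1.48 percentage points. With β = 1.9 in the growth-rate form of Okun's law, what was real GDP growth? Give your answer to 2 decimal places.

0.08%

Growth-rate Okun's law: g_Y = g_Y* - β × Δu.
g_Y = 2.89 - 1.9 × (1.48) = 2.89 - 2.812 = 0.078%, i.e. 0.08% to 2 d.p.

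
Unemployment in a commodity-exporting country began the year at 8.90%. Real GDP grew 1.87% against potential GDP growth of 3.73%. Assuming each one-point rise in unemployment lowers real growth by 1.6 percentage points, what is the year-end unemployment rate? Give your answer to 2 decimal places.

10.06%

Growth-rate Okun's law: g_Y = g_Y* - β × Δu, so Δu = (g_Y* - g_Y)/β.
Δu = (3.73 - 1.87)/1.6 = 1.86/1.6 = 1.16 percentage points.
Year-end unemployment = 8.9 + 1.16 = 10.06%.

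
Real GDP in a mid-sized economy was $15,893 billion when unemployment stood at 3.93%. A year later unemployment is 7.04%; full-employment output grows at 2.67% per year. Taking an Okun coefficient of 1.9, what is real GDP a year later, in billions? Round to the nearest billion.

Δu = 7.04 - 3.93 = 3.11 points.
Okun's law (growth form): g_Y = g_Y* - β × Δu = 2.67 - 1.9 × (3.11) = 2.67 - 5.909 = -3.239%.
Real GDP in the next year = 15893 × (1 - 3.239/100) = 15893 × 0.96761 ≈ 15378 billion.

$15,378 billion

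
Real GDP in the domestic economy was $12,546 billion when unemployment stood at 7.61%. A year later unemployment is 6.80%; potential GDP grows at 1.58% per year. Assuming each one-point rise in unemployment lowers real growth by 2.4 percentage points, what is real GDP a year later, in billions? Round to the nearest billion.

$12,988 billion

Δu = 6.8 - 7.61 = -0.81 points.
Okun's law (growth form): g_Y = g_Y* - β × Δu = 1.58 - 2.4 × (-0.81) = 1.58 + 1.944 = 3.524%.
Real GDP in the next year = 12546 × (1 + 3.524/100) = 12546 × 1.03524 ≈ 12988 billion.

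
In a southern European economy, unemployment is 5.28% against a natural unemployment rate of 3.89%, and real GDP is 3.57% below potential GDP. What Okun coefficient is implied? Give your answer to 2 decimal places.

β ≈ 2.57

Okun's law: output gap = -β × (u - u*).
-3.57 = -β × (5.28 - 3.89) = -β × 1.39, so β = 3.57/1.39 = 2.57.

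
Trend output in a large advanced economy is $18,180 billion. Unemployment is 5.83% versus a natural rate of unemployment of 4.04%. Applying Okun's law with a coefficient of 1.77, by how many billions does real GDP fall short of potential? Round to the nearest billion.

$576 billion

Output gap = -1.77 × (5.83 - 4.04) = -1.77 × 1.79 = -3.1683%.
Actual GDP ≈ 18180 × 0.968317 ≈ 17604 billion, so the shortfall is 18180 - 17604 = 576 billion.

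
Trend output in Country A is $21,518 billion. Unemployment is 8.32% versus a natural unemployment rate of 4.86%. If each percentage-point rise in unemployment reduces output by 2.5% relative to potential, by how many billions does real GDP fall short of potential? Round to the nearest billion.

$1,861 billion

Output gap = -2.5 × (8.32 - 4.86) = -2.5 × 3.46 = -8.65%.
Actual GDP ≈ 21518 × 0.9135 ≈ 19657 billion, so the shortfall is 21518 - 19657 = 1861 billion.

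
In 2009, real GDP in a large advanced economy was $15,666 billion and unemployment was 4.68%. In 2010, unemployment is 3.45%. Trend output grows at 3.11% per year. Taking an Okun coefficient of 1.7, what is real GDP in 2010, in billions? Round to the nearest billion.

Δu = 3.45 - 4.68 = -1.23 points.
Okun's law (growth form): g_Y = g_Y* - β × Δu = 3.11 - 1.7 × (-1.23) = 3.11 + 2.091 = 5.201%.
Real GDP in the next year = 15666 × (1 + 5.201/100) = 15666 × 1.05201 ≈ 16481 billion.

$16,481 billion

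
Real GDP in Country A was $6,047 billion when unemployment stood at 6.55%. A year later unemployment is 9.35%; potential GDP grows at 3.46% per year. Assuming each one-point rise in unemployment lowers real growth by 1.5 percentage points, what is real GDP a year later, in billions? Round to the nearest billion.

$6,002 billion

Δu = 9.35 - 6.55 = 2.8 points.
Okun's law (growth form): g_Y = g_Y* - β × Δu = 3.46 - 1.5 × (2.80) = 3.46 - 4.2 = -0.74%.
Real GDP in the next year = 6047 × (1 - 0.74/100) = 6047 × 0.9926 ≈ 6002 billion.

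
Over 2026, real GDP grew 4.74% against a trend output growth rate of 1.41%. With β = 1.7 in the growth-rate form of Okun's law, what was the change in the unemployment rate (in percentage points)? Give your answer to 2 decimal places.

-1.96 percentage points

Growth-rate Okun's law: g_Y = g_Y* - β × Δu, so Δu = (g_Y* - g_Y)/β.
Δu = (1.41 - 4.74)/1.7 = -3.33/1.7 = -1.96 percentage points.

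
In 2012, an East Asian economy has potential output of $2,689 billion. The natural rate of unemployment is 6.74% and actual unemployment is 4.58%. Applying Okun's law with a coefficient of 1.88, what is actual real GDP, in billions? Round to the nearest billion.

$2,798 billion

Unemployment gap = 4.58 - 6.74 = -2.16 points, so the output gap is -1.88 × (-2.16) = 4.0608%.
Actual GDP = 2689 × (1 + 4.0608/100) = 2689 × 1.040608 ≈ 2798 billion.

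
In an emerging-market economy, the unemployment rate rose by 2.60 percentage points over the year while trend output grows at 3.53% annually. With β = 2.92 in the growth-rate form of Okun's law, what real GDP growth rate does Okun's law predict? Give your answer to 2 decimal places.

-4.06%

Growth-rate Okun's law: g_Y = g_Y* - β × Δu.
g_Y = 3.53 - 2.92 × (2.60) = 3.53 - 7.592 = -4.062%, i.e. -4.06% to 2 d.p.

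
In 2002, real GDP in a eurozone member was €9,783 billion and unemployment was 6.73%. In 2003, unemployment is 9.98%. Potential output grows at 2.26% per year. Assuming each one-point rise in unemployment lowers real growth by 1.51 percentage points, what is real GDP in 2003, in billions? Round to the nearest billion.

€9,524 billion

Δu = 9.98 - 6.73 = 3.25 points.
Okun's law (growth form): g_Y = g_Y* - β × Δu = 2.26 - 1.51 × (3.25) = 2.26 - 4.9075 = -2.6475%.
Real GDP in the next year = 9783 × (1 - 2.6475/100) = 9783 × 0.973525 ≈ 9524 billion.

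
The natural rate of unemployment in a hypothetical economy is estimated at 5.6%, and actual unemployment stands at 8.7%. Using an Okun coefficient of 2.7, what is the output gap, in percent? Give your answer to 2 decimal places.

The unemployment gap is 8.7 - 5.6 = 3.1 percentage points.
Okun's law gives an output gap of -2.7 × 3.1 = -8.37%, i.e. 8.37% below potential.

-8.37%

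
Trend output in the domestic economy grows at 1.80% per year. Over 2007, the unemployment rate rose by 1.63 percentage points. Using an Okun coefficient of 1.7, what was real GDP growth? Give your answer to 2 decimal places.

-0.97%

Growth-rate Okun's law: g_Y = g_Y* - β × Δu.
g_Y = 1.80 - 1.7 × (1.63) = 1.8 - 2.771 = -0.971%, i.e. -0.97% to 2 d.p.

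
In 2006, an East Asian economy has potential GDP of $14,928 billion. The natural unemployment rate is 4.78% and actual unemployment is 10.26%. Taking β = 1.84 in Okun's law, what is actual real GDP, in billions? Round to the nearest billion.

$13,423 billion

Unemployment gap = 10.26 - 4.78 = 5.48 points, so the output gap is -1.84 × 5.48 = -10.0832%.
Actual GDP = 14928 × (1 - 10.0832/100) = 14928 × 0.899168 ≈ 13423 billion.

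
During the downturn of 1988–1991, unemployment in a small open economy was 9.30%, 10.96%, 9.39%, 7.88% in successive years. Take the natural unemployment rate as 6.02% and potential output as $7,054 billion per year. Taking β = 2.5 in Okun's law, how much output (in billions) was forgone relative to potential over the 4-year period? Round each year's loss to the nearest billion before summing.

$2,371 billion

Year 1988: gap = -2.5 × (9.3 - 6.02) = -8.2%, loss ≈ 7054 × 8.2/100 ≈ 578.
Year 1989: gap = -2.5 × (10.96 - 6.02) = -12.35%, loss ≈ 7054 × 12.35/100 ≈ 871.
Year 1990: gap = -2.5 × (9.39 - 6.02) = -8.425%, loss ≈ 7054 × 8.425/100 ≈ 594.
Year 1991: gap = -2.5 × (7.88 - 6.02) = -4.65%, loss ≈ 7054 × 4.65/100 ≈ 328.
Total lost output = 578 + 871 + 594 + 328 = 2371 billion.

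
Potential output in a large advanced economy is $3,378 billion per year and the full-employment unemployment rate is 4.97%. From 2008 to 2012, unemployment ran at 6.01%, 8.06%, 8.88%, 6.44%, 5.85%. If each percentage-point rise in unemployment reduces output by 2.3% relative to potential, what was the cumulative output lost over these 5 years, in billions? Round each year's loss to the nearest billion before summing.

Year 2008: gap = -2.3 × (6.01 - 4.97) = -2.392%, loss ≈ 3378 × 2.392/100 ≈ 81.
Year 2009: gap = -2.3 × (8.06 - 4.97) = -7.107%, loss ≈ 3378 × 7.107/100 ≈ 240.
Year 2010: gap = -2.3 × (8.88 - 4.97) = -8.993%, loss ≈ 3378 × 8.993/100 ≈ 304.
Year 2011: gap = -2.3 × (6.44 - 4.97) = -3.381%, loss ≈ 3378 × 3.381/100 ≈ 114.
Year 2012: gap = -2.3 × (5.85 - 4.97) = -2.024%, loss ≈ 3378 × 2.024/100 ≈ 68.
Total lost output = 81 + 240 + 304 + 114 + 68 = 807 billion.

$807 billion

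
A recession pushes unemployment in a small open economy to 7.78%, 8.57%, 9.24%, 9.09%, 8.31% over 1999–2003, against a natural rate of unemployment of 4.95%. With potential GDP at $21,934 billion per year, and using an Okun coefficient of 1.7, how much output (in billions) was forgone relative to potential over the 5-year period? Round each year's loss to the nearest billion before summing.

Year 1999: gap = -1.7 × (7.78 - 4.95) = -4.811%, loss ≈ 21934 × 4.811/100 ≈ 1055.
Year 2000: gap = -1.7 × (8.57 - 4.95) = -6.154%, loss ≈ 21934 × 6.154/100 ≈ 1350.
Year 2001: gap = -1.7 × (9.24 - 4.95) = -7.293%, loss ≈ 21934 × 7.293/100 ≈ 1600.
Year 2002: gap = -1.7 × (9.09 - 4.95) = -7.038%, loss ≈ 21934 × 7.038/100 ≈ 1544.
Year 2003: gap = -1.7 × (8.31 - 4.95) = -5.712%, loss ≈ 21934 × 5.712/100 ≈ 1253.
Total lost output = 1055 + 1350 + 1600 + 1544 + 1253 = 6802 billion.

$6,802 billion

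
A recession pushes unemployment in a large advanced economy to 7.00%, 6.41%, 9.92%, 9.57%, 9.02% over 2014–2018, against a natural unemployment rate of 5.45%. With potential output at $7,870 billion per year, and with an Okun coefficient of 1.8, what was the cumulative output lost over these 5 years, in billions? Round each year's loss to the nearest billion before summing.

$2,079 billion

Year 2014: gap = -1.8 × (7 - 5.45) = -2.79%, loss ≈ 7870 × 2.79/100 ≈ 220.
Year 2015: gap = -1.8 × (6.41 - 5.45) = -1.728%, loss ≈ 7870 × 1.728/100 ≈ 136.
Year 2016: gap = -1.8 × (9.92 - 5.45) = -8.046%, loss ≈ 7870 × 8.046/100 ≈ 633.
Year 2017: gap = -1.8 × (9.57 - 5.45) = -7.416%, loss ≈ 7870 × 7.416/100 ≈ 584.
Year 2018: gap = -1.8 × (9.02 - 5.45) = -6.426%, loss ≈ 7870 × 6.426/100 ≈ 506.
Total lost output = 220 + 136 + 633 + 584 + 506 = 2079 billion.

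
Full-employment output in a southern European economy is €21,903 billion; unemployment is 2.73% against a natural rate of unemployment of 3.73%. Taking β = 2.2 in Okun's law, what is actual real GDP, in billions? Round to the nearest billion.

Unemployment gap = 2.73 - 3.73 = -1 point, so the output gap is -2.2 × (-1) = 2.2%.
Actual GDP = 21903 × (1 + 2.2/100) = 21903 × 1.022 ≈ 22385 billion.

€22,385 billion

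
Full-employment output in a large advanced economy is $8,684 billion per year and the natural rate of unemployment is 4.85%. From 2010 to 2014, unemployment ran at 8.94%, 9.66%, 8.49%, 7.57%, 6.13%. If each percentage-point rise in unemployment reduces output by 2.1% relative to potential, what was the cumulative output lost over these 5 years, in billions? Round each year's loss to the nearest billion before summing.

Year 2010: gap = -2.1 × (8.94 - 4.85) = -8.589%, loss ≈ 8684 × 8.589/100 ≈ 746.
Year 2011: gap = -2.1 × (9.66 - 4.85) = -10.101%, loss ≈ 8684 × 10.101/100 ≈ 877.
Year 2012: gap = -2.1 × (8.49 - 4.85) = -7.644%, loss ≈ 8684 × 7.644/100 ≈ 664.
Year 2013: gap = -2.1 × (7.57 - 4.85) = -5.712%, loss ≈ 8684 × 5.712/100 ≈ 496.
Year 2014: gap = -2.1 × (6.13 - 4.85) = -2.688%, loss ≈ 8684 × 2.688/100 ≈ 233.
Total lost output = 746 + 877 + 664 + 496 + 233 = 3016 billion.

$3,016 billion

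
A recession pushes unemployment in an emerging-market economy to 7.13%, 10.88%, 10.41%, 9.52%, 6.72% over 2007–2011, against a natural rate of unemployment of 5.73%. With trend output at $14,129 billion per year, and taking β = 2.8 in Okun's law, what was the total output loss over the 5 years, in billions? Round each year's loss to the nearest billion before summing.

Year 2007: gap = -2.8 × (7.13 - 5.73) = -3.92%, loss ≈ 14129 × 3.92/100 ≈ 554.
Year 2008: gap = -2.8 × (10.88 - 5.73) = -14.42%, loss ≈ 14129 × 14.42/100 ≈ 2037.
Year 2009: gap = -2.8 × (10.41 - 5.73) = -13.104%, loss ≈ 14129 × 13.104/100 ≈ 1851.
Year 2010: gap = -2.8 × (9.52 - 5.73) = -10.612%, loss ≈ 14129 × 10.612/100 ≈ 1499.
Year 2011: gap = -2.8 × (6.72 - 5.73) = -2.772%, loss ≈ 14129 × 2.772/100 ≈ 392.
Total lost output = 554 + 2037 + 1851 + 1499 + 392 = 6333 billion.

$6,333 billion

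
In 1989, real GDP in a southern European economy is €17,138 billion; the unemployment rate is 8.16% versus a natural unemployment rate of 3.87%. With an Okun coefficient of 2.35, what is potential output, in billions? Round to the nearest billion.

Unemployment gap = 8.16 - 3.87 = 4.29 points, so output gap = -2.35 × 4.29 = -10.0815%.
Since Y = Y* × (1 + gap/100), Y* = 17138/0.899185 ≈ 19059 billion.

€19,059 billion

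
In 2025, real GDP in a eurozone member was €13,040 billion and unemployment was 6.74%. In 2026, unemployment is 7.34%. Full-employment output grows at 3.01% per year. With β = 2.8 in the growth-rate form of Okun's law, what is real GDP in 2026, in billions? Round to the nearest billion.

Δu = 7.34 - 6.74 = 0.6 points.
Okun's law (growth form): g_Y = g_Y* - β × Δu = 3.01 - 2.8 × (0.60) = 3.01 - 1.68 = 1.33%.
Real GDP in the next year = 13040 × (1 + 1.33/100) = 13040 × 1.0133 ≈ 13213 billion.

€13,213 billion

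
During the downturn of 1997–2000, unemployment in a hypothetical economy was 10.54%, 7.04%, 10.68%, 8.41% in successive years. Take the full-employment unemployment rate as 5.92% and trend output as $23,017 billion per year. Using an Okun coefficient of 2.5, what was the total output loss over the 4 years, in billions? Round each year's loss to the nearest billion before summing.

$7,474 billion

Year 1997: gap = -2.5 × (10.54 - 5.92) = -11.55%, loss ≈ 23017 × 11.55/100 ≈ 2658.
Year 1998: gap = -2.5 × (7.04 - 5.92) = -2.8%, loss ≈ 23017 × 2.8/100 ≈ 644.
Year 1999: gap = -2.5 × (10.68 - 5.92) = -11.9%, loss ≈ 23017 × 11.9/100 ≈ 2739.
Year 2000: gap = -2.5 × (8.41 - 5.92) = -6.225%, loss ≈ 23017 × 6.225/100 ≈ 1433.
Total lost output = 2658 + 644 + 2739 + 1433 = 7474 billion.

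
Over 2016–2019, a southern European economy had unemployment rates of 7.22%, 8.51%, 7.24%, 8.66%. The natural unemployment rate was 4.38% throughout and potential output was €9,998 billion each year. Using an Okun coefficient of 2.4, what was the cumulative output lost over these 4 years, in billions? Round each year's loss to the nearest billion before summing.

Year 2016: gap = -2.4 × (7.22 - 4.38) = -6.816%, loss ≈ 9998 × 6.816/100 ≈ 681.
Year 2017: gap = -2.4 × (8.51 - 4.38) = -9.912%, loss ≈ 9998 × 9.912/100 ≈ 991.
Year 2018: gap = -2.4 × (7.24 - 4.38) = -6.864%, loss ≈ 9998 × 6.864/100 ≈ 686.
Year 2019: gap = -2.4 × (8.66 - 4.38) = -10.272%, loss ≈ 9998 × 10.272/100 ≈ 1027.
Total lost output = 681 + 991 + 686 + 1027 = 3385 billion.

€3,385 billion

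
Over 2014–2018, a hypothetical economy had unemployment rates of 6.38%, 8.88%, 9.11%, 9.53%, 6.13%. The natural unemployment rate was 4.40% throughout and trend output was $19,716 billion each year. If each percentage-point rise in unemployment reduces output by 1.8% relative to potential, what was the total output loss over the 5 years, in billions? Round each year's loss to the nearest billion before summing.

$6,400 billion

Year 2014: gap = -1.8 × (6.38 - 4.4) = -3.564%, loss ≈ 19716 × 3.564/100 ≈ 703.
Year 2015: gap = -1.8 × (8.88 - 4.4) = -8.064%, loss ≈ 19716 × 8.064/100 ≈ 1590.
Year 2016: gap = -1.8 × (9.11 - 4.4) = -8.478%, loss ≈ 19716 × 8.478/100 ≈ 1672.
Year 2017: gap = -1.8 × (9.53 - 4.4) = -9.234%, loss ≈ 19716 × 9.234/100 ≈ 1821.
Year 2018: gap = -1.8 × (6.13 - 4.4) = -3.114%, loss ≈ 19716 × 3.114/100 ≈ 614.
Total lost output = 703 + 1590 + 1672 + 1821 + 614 = 6400 billion.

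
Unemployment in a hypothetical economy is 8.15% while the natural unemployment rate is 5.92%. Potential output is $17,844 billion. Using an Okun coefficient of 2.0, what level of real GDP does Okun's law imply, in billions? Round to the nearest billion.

Unemployment gap = 8.15 - 5.92 = 2.23 points, so the output gap is -2 × 2.23 = -4.46%.
Actual GDP = 17844 × (1 - 4.46/100) = 17844 × 0.9554 ≈ 17048 billion.

$17,048 billion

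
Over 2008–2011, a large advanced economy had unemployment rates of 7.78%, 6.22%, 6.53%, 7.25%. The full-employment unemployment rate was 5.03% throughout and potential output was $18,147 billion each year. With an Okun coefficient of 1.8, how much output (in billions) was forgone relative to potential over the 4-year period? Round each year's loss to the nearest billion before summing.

$2,502 billion

Year 2008: gap = -1.8 × (7.78 - 5.03) = -4.95%, loss ≈ 18147 × 4.95/100 ≈ 898.
Year 2009: gap = -1.8 × (6.22 - 5.03) = -2.142%, loss ≈ 18147 × 2.142/100 ≈ 389.
Year 2010: gap = -1.8 × (6.53 - 5.03) = -2.7%, loss ≈ 18147 × 2.7/100 ≈ 490.
Year 2011: gap = -1.8 × (7.25 - 5.03) = -3.996%, loss ≈ 18147 × 3.996/100 ≈ 725.
Total lost output = 898 + 389 + 490 + 725 = 2502 billion.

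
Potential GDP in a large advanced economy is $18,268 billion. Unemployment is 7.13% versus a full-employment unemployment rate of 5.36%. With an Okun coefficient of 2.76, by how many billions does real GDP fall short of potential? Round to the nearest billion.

Output gap = -2.76 × (7.13 - 5.36) = -2.76 × 1.77 = -4.8852%.
Actual GDP ≈ 18268 × 0.951148 ≈ 17376 billion, so the shortfall is 18268 - 17376 = 892 billion.

$892 billion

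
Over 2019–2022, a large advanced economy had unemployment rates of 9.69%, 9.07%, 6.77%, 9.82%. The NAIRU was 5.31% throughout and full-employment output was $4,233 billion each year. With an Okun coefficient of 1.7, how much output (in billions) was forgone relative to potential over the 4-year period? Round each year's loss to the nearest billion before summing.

$1,016 billion

Year 2019: gap = -1.7 × (9.69 - 5.31) = -7.446%, loss ≈ 4233 × 7.446/100 ≈ 315.
Year 2020: gap = -1.7 × (9.07 - 5.31) = -6.392%, loss ≈ 4233 × 6.392/100 ≈ 271.
Year 2021: gap = -1.7 × (6.77 - 5.31) = -2.482%, loss ≈ 4233 × 2.482/100 ≈ 105.
Year 2022: gap = -1.7 × (9.82 - 5.31) = -7.667%, loss ≈ 4233 × 7.667/100 ≈ 325.
Total lost output = 315 + 271 + 105 + 325 = 1016 billion.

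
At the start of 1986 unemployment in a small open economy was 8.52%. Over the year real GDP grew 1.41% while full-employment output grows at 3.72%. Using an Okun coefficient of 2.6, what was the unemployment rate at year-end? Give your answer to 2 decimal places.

9.41%

Growth-rate Okun's law: g_Y = g_Y* - β × Δu, so Δu = (g_Y* - g_Y)/β.
Δu = (3.72 - 1.41)/2.6 = 2.31/2.6 = 0.89 percentage points.
Year-end unemployment = 8.52 + 0.89 = 9.41%.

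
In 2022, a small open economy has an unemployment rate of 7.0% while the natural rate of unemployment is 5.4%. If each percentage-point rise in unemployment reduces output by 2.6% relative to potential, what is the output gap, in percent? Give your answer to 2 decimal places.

The unemployment gap is 7 - 5.4 = 1.6 percentage points.
Okun's law gives an output gap of -2.6 × 1.6 = -4.16%, i.e. 4.16% below potential.

-4.16%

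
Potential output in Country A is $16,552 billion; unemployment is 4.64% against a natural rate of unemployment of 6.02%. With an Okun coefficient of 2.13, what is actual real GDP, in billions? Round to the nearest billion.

Unemployment gap = 4.64 - 6.02 = -1.38 points, so the output gap is -2.13 × (-1.38) = 2.9394%.
Actual GDP = 16552 × (1 + 2.9394/100) = 16552 × 1.029394 ≈ 17039 billion.

$17,039 billion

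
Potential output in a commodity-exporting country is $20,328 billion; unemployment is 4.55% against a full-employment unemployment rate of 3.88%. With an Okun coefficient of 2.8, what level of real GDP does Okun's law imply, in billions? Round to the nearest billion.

$19,947 billion

Unemployment gap = 4.55 - 3.88 = 0.67 points, so the output gap is -2.8 × 0.67 = -1.876%.
Actual GDP = 20328 × (1 - 1.876/100) = 20328 × 0.98124 ≈ 19947 billion.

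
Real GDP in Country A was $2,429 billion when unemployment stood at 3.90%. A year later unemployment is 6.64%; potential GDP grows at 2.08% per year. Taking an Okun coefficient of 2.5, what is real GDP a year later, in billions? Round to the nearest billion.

$2,313 billion

Δu = 6.64 - 3.9 = 2.74 points.
Okun's law (growth form): g_Y = g_Y* - β × Δu = 2.08 - 2.5 × (2.74) = 2.08 - 6.85 = -4.77%.
Real GDP in the next year = 2429 × (1 - 4.77/100) = 2429 × 0.9523 ≈ 2313 billion.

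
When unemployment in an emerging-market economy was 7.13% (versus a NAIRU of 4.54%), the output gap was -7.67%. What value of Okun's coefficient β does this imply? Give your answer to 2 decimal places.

Okun's law: output gap = -β × (u - u*).
-7.67 = -β × (7.13 - 4.54) = -β × 2.59, so β = 7.67/2.59 = 2.96.

β ≈ 2.96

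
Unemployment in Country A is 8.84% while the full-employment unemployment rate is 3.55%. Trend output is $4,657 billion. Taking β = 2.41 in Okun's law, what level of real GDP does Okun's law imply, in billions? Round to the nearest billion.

$4,063 billion

Unemployment gap = 8.84 - 3.55 = 5.29 points, so the output gap is -2.41 × 5.29 = -12.7489%.
Actual GDP = 4657 × (1 - 12.7489/100) = 4657 × 0.872511 ≈ 4063 billion.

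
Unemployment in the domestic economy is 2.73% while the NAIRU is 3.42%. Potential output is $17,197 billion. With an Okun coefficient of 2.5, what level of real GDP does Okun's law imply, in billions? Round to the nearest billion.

Unemployment gap = 2.73 - 3.42 = -0.69 points, so the output gap is -2.5 × (-0.69) = 1.725%.
Actual GDP = 17197 × (1 + 1.725/100) = 17197 × 1.01725 ≈ 17494 billion.

$17,494 billion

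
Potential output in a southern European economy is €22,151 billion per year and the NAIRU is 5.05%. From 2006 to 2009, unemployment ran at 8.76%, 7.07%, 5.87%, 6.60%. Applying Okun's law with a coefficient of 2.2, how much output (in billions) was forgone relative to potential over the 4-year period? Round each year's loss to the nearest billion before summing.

Year 2006: gap = -2.2 × (8.76 - 5.05) = -8.162%, loss ≈ 22151 × 8.162/100 ≈ 1808.
Year 2007: gap = -2.2 × (7.07 - 5.05) = -4.444%, loss ≈ 22151 × 4.444/100 ≈ 984.
Year 2008: gap = -2.2 × (5.87 - 5.05) = -1.804%, loss ≈ 22151 × 1.804/100 ≈ 400.
Year 2009: gap = -2.2 × (6.6 - 5.05) = -3.41%, loss ≈ 22151 × 3.41/100 ≈ 755.
Total lost output = 1808 + 984 + 400 + 755 = 3947 billion.

€3,947 billion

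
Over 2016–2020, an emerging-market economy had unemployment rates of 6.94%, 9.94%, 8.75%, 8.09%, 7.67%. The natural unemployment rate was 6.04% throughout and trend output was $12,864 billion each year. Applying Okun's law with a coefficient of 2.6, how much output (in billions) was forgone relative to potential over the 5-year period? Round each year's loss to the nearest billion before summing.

Year 2016: gap = -2.6 × (6.94 - 6.04) = -2.34%, loss ≈ 12864 × 2.34/100 ≈ 301.
Year 2017: gap = -2.6 × (9.94 - 6.04) = -10.14%, loss ≈ 12864 × 10.14/100 ≈ 1304.
Year 2018: gap = -2.6 × (8.75 - 6.04) = -7.046%, loss ≈ 12864 × 7.046/100 ≈ 906.
Year 2019: gap = -2.6 × (8.09 - 6.04) = -5.33%, loss ≈ 12864 × 5.33/100 ≈ 686.
Year 2020: gap = -2.6 × (7.67 - 6.04) = -4.238%, loss ≈ 12864 × 4.238/100 ≈ 545.
Total lost output = 301 + 1304 + 906 + 686 + 545 = 3742 billion.

$3,742 billion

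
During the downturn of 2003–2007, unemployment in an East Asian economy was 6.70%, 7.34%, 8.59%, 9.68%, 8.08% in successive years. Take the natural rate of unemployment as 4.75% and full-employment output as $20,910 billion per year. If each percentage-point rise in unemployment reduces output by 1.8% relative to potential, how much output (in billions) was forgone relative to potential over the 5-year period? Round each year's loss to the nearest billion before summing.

$6,263 billion

Year 2003: gap = -1.8 × (6.7 - 4.75) = -3.51%, loss ≈ 20910 × 3.51/100 ≈ 734.
Year 2004: gap = -1.8 × (7.34 - 4.75) = -4.662%, loss ≈ 20910 × 4.662/100 ≈ 975.
Year 2005: gap = -1.8 × (8.59 - 4.75) = -6.912%, loss ≈ 20910 × 6.912/100 ≈ 1445.
Year 2006: gap = -1.8 × (9.68 - 4.75) = -8.874%, loss ≈ 20910 × 8.874/100 ≈ 1856.
Year 2007: gap = -1.8 × (8.08 - 4.75) = -5.994%, loss ≈ 20910 × 5.994/100 ≈ 1253.
Total lost output = 734 + 975 + 1445 + 1856 + 1253 = 6263 billion.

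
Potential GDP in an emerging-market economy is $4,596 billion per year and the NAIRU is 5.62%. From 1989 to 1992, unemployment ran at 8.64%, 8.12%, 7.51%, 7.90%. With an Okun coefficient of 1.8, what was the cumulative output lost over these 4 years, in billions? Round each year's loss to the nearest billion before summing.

Year 1989: gap = -1.8 × (8.64 - 5.62) = -5.436%, loss ≈ 4596 × 5.436/100 ≈ 250.
Year 1990: gap = -1.8 × (8.12 - 5.62) = -4.5%, loss ≈ 4596 × 4.5/100 ≈ 207.
Year 1991: gap = -1.8 × (7.51 - 5.62) = -3.402%, loss ≈ 4596 × 3.402/100 ≈ 156.
Year 1992: gap = -1.8 × (7.9 - 5.62) = -4.104%, loss ≈ 4596 × 4.104/100 ≈ 189.
Total lost output = 250 + 207 + 156 + 189 = 802 billion.

$802 billion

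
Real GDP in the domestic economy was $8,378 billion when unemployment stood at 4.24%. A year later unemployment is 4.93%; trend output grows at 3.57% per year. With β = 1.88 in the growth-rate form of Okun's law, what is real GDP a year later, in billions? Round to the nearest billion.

Δu = 4.93 - 4.24 = 0.69 points.
Okun's law (growth form): g_Y = g_Y* - β × Δu = 3.57 - 1.88 × (0.69) = 3.57 - 1.2972 = 2.2728%.
Real GDP in the next year = 8378 × (1 + 2.2728/100) = 8378 × 1.022728 ≈ 8568 billion.

$8,568 billion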